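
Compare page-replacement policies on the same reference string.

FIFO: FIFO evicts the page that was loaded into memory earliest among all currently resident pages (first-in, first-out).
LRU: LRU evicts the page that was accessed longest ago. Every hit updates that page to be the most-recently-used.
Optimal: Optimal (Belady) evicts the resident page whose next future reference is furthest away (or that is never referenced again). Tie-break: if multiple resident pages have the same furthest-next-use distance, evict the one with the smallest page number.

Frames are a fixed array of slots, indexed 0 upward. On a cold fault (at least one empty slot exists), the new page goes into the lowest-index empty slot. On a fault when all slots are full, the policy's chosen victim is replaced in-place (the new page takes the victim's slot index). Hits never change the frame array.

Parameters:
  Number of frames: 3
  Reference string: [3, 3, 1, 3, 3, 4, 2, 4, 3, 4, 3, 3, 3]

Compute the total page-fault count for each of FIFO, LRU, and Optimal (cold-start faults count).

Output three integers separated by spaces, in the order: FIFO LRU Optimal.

--- FIFO ---
  step 0: ref 3 -> FAULT, frames=[3,-,-] (faults so far: 1)
  step 1: ref 3 -> HIT, frames=[3,-,-] (faults so far: 1)
  step 2: ref 1 -> FAULT, frames=[3,1,-] (faults so far: 2)
  step 3: ref 3 -> HIT, frames=[3,1,-] (faults so far: 2)
  step 4: ref 3 -> HIT, frames=[3,1,-] (faults so far: 2)
  step 5: ref 4 -> FAULT, frames=[3,1,4] (faults so far: 3)
  step 6: ref 2 -> FAULT, evict 3, frames=[2,1,4] (faults so far: 4)
  step 7: ref 4 -> HIT, frames=[2,1,4] (faults so far: 4)
  step 8: ref 3 -> FAULT, evict 1, frames=[2,3,4] (faults so far: 5)
  step 9: ref 4 -> HIT, frames=[2,3,4] (faults so far: 5)
  step 10: ref 3 -> HIT, frames=[2,3,4] (faults so far: 5)
  step 11: ref 3 -> HIT, frames=[2,3,4] (faults so far: 5)
  step 12: ref 3 -> HIT, frames=[2,3,4] (faults so far: 5)
  FIFO total faults: 5
--- LRU ---
  step 0: ref 3 -> FAULT, frames=[3,-,-] (faults so far: 1)
  step 1: ref 3 -> HIT, frames=[3,-,-] (faults so far: 1)
  step 2: ref 1 -> FAULT, frames=[3,1,-] (faults so far: 2)
  step 3: ref 3 -> HIT, frames=[3,1,-] (faults so far: 2)
  step 4: ref 3 -> HIT, frames=[3,1,-] (faults so far: 2)
  step 5: ref 4 -> FAULT, frames=[3,1,4] (faults so far: 3)
  step 6: ref 2 -> FAULT, evict 1, frames=[3,2,4] (faults so far: 4)
  step 7: ref 4 -> HIT, frames=[3,2,4] (faults so far: 4)
  step 8: ref 3 -> HIT, frames=[3,2,4] (faults so far: 4)
  step 9: ref 4 -> HIT, frames=[3,2,4] (faults so far: 4)
  step 10: ref 3 -> HIT, frames=[3,2,4] (faults so far: 4)
  step 11: ref 3 -> HIT, frames=[3,2,4] (faults so far: 4)
  step 12: ref 3 -> HIT, frames=[3,2,4] (faults so far: 4)
  LRU total faults: 4
--- Optimal ---
  step 0: ref 3 -> FAULT, frames=[3,-,-] (faults so far: 1)
  step 1: ref 3 -> HIT, frames=[3,-,-] (faults so far: 1)
  step 2: ref 1 -> FAULT, frames=[3,1,-] (faults so far: 2)
  step 3: ref 3 -> HIT, frames=[3,1,-] (faults so far: 2)
  step 4: ref 3 -> HIT, frames=[3,1,-] (faults so far: 2)
  step 5: ref 4 -> FAULT, frames=[3,1,4] (faults so far: 3)
  step 6: ref 2 -> FAULT, evict 1, frames=[3,2,4] (faults so far: 4)
  step 7: ref 4 -> HIT, frames=[3,2,4] (faults so far: 4)
  step 8: ref 3 -> HIT, frames=[3,2,4] (faults so far: 4)
  step 9: ref 4 -> HIT, frames=[3,2,4] (faults so far: 4)
  step 10: ref 3 -> HIT, frames=[3,2,4] (faults so far: 4)
  step 11: ref 3 -> HIT, frames=[3,2,4] (faults so far: 4)
  step 12: ref 3 -> HIT, frames=[3,2,4] (faults so far: 4)
  Optimal total faults: 4

Answer: 5 4 4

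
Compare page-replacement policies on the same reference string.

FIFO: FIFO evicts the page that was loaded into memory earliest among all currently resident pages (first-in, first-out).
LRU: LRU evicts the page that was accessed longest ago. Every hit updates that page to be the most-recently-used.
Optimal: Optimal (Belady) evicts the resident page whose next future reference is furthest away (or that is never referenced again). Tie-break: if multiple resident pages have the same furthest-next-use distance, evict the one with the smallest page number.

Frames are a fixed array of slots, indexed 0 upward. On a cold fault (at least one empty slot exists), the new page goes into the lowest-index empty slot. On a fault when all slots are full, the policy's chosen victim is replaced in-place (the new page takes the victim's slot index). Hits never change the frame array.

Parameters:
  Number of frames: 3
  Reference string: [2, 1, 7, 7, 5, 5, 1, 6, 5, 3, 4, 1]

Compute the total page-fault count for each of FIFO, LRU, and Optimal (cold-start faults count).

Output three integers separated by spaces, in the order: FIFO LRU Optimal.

--- FIFO ---
  step 0: ref 2 -> FAULT, frames=[2,-,-] (faults so far: 1)
  step 1: ref 1 -> FAULT, frames=[2,1,-] (faults so far: 2)
  step 2: ref 7 -> FAULT, frames=[2,1,7] (faults so far: 3)
  step 3: ref 7 -> HIT, frames=[2,1,7] (faults so far: 3)
  step 4: ref 5 -> FAULT, evict 2, frames=[5,1,7] (faults so far: 4)
  step 5: ref 5 -> HIT, frames=[5,1,7] (faults so far: 4)
  step 6: ref 1 -> HIT, frames=[5,1,7] (faults so far: 4)
  step 7: ref 6 -> FAULT, evict 1, frames=[5,6,7] (faults so far: 5)
  step 8: ref 5 -> HIT, frames=[5,6,7] (faults so far: 5)
  step 9: ref 3 -> FAULT, evict 7, frames=[5,6,3] (faults so far: 6)
  step 10: ref 4 -> FAULT, evict 5, frames=[4,6,3] (faults so far: 7)
  step 11: ref 1 -> FAULT, evict 6, frames=[4,1,3] (faults so far: 8)
  FIFO total faults: 8
--- LRU ---
  step 0: ref 2 -> FAULT, frames=[2,-,-] (faults so far: 1)
  step 1: ref 1 -> FAULT, frames=[2,1,-] (faults so far: 2)
  step 2: ref 7 -> FAULT, frames=[2,1,7] (faults so far: 3)
  step 3: ref 7 -> HIT, frames=[2,1,7] (faults so far: 3)
  step 4: ref 5 -> FAULT, evict 2, frames=[5,1,7] (faults so far: 4)
  step 5: ref 5 -> HIT, frames=[5,1,7] (faults so far: 4)
  step 6: ref 1 -> HIT, frames=[5,1,7] (faults so far: 4)
  step 7: ref 6 -> FAULT, evict 7, frames=[5,1,6] (faults so far: 5)
  step 8: ref 5 -> HIT, frames=[5,1,6] (faults so far: 5)
  step 9: ref 3 -> FAULT, evict 1, frames=[5,3,6] (faults so far: 6)
  step 10: ref 4 -> FAULT, evict 6, frames=[5,3,4] (faults so far: 7)
  step 11: ref 1 -> FAULT, evict 5, frames=[1,3,4] (faults so far: 8)
  LRU total faults: 8
--- Optimal ---
  step 0: ref 2 -> FAULT, frames=[2,-,-] (faults so far: 1)
  step 1: ref 1 -> FAULT, frames=[2,1,-] (faults so far: 2)
  step 2: ref 7 -> FAULT, frames=[2,1,7] (faults so far: 3)
  step 3: ref 7 -> HIT, frames=[2,1,7] (faults so far: 3)
  step 4: ref 5 -> FAULT, evict 2, frames=[5,1,7] (faults so far: 4)
  step 5: ref 5 -> HIT, frames=[5,1,7] (faults so far: 4)
  step 6: ref 1 -> HIT, frames=[5,1,7] (faults so far: 4)
  step 7: ref 6 -> FAULT, evict 7, frames=[5,1,6] (faults so far: 5)
  step 8: ref 5 -> HIT, frames=[5,1,6] (faults so far: 5)
  step 9: ref 3 -> FAULT, evict 5, frames=[3,1,6] (faults so far: 6)
  step 10: ref 4 -> FAULT, evict 3, frames=[4,1,6] (faults so far: 7)
  step 11: ref 1 -> HIT, frames=[4,1,6] (faults so far: 7)
  Optimal total faults: 7

Answer: 8 8 7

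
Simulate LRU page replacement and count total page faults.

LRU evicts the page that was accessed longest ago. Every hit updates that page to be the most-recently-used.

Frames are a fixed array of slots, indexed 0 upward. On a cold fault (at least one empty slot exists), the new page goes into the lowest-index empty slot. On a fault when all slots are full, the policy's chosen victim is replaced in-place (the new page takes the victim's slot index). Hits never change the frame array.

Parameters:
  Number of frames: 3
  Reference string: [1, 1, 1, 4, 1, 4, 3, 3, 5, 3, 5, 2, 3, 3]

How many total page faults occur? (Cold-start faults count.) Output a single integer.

Step 0: ref 1 → FAULT, frames=[1,-,-]
Step 1: ref 1 → HIT, frames=[1,-,-]
Step 2: ref 1 → HIT, frames=[1,-,-]
Step 3: ref 4 → FAULT, frames=[1,4,-]
Step 4: ref 1 → HIT, frames=[1,4,-]
Step 5: ref 4 → HIT, frames=[1,4,-]
Step 6: ref 3 → FAULT, frames=[1,4,3]
Step 7: ref 3 → HIT, frames=[1,4,3]
Step 8: ref 5 → FAULT (evict 1), frames=[5,4,3]
Step 9: ref 3 → HIT, frames=[5,4,3]
Step 10: ref 5 → HIT, frames=[5,4,3]
Step 11: ref 2 → FAULT (evict 4), frames=[5,2,3]
Step 12: ref 3 → HIT, frames=[5,2,3]
Step 13: ref 3 → HIT, frames=[5,2,3]
Total faults: 5

Answer: 5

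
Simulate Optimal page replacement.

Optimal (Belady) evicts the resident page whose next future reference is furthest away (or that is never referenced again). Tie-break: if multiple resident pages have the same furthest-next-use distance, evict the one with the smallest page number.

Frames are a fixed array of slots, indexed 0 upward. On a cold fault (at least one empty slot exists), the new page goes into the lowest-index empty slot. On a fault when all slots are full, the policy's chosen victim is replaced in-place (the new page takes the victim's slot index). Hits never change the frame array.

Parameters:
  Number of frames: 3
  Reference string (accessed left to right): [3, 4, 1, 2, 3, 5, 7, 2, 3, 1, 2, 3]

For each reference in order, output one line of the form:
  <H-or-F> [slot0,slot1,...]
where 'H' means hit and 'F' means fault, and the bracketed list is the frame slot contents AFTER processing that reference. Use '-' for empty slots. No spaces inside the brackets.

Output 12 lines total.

F [3,-,-]
F [3,4,-]
F [3,4,1]
F [3,2,1]
H [3,2,1]
F [3,2,5]
F [3,2,7]
H [3,2,7]
H [3,2,7]
F [3,2,1]
H [3,2,1]
H [3,2,1]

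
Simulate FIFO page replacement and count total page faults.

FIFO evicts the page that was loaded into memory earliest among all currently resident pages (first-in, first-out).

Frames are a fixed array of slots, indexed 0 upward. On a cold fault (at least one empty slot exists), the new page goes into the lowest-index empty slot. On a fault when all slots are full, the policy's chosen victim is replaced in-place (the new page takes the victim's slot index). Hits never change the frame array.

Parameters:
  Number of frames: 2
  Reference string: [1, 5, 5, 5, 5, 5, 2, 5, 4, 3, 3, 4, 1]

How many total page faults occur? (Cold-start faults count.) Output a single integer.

Step 0: ref 1 → FAULT, frames=[1,-]
Step 1: ref 5 → FAULT, frames=[1,5]
Step 2: ref 5 → HIT, frames=[1,5]
Step 3: ref 5 → HIT, frames=[1,5]
Step 4: ref 5 → HIT, frames=[1,5]
Step 5: ref 5 → HIT, frames=[1,5]
Step 6: ref 2 → FAULT (evict 1), frames=[2,5]
Step 7: ref 5 → HIT, frames=[2,5]
Step 8: ref 4 → FAULT (evict 5), frames=[2,4]
Step 9: ref 3 → FAULT (evict 2), frames=[3,4]
Step 10: ref 3 → HIT, frames=[3,4]
Step 11: ref 4 → HIT, frames=[3,4]
Step 12: ref 1 → FAULT (evict 4), frames=[3,1]
Total faults: 6

Answer: 6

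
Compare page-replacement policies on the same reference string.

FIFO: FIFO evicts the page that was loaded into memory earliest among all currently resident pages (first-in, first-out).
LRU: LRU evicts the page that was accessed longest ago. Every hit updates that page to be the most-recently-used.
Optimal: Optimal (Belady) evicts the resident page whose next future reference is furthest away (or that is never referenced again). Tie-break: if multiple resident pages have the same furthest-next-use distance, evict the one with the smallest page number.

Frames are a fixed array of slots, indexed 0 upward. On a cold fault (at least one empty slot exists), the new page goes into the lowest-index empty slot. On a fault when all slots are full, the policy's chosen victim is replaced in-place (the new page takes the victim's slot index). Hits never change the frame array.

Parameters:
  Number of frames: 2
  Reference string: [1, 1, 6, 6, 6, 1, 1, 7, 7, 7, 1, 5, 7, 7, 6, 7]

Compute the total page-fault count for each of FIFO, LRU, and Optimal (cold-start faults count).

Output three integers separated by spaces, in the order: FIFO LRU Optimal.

--- FIFO ---
  step 0: ref 1 -> FAULT, frames=[1,-] (faults so far: 1)
  step 1: ref 1 -> HIT, frames=[1,-] (faults so far: 1)
  step 2: ref 6 -> FAULT, frames=[1,6] (faults so far: 2)
  step 3: ref 6 -> HIT, frames=[1,6] (faults so far: 2)
  step 4: ref 6 -> HIT, frames=[1,6] (faults so far: 2)
  step 5: ref 1 -> HIT, frames=[1,6] (faults so far: 2)
  step 6: ref 1 -> HIT, frames=[1,6] (faults so far: 2)
  step 7: ref 7 -> FAULT, evict 1, frames=[7,6] (faults so far: 3)
  step 8: ref 7 -> HIT, frames=[7,6] (faults so far: 3)
  step 9: ref 7 -> HIT, frames=[7,6] (faults so far: 3)
  step 10: ref 1 -> FAULT, evict 6, frames=[7,1] (faults so far: 4)
  step 11: ref 5 -> FAULT, evict 7, frames=[5,1] (faults so far: 5)
  step 12: ref 7 -> FAULT, evict 1, frames=[5,7] (faults so far: 6)
  step 13: ref 7 -> HIT, frames=[5,7] (faults so far: 6)
  step 14: ref 6 -> FAULT, evict 5, frames=[6,7] (faults so far: 7)
  step 15: ref 7 -> HIT, frames=[6,7] (faults so far: 7)
  FIFO total faults: 7
--- LRU ---
  step 0: ref 1 -> FAULT, frames=[1,-] (faults so far: 1)
  step 1: ref 1 -> HIT, frames=[1,-] (faults so far: 1)
  step 2: ref 6 -> FAULT, frames=[1,6] (faults so far: 2)
  step 3: ref 6 -> HIT, frames=[1,6] (faults so far: 2)
  step 4: ref 6 -> HIT, frames=[1,6] (faults so far: 2)
  step 5: ref 1 -> HIT, frames=[1,6] (faults so far: 2)
  step 6: ref 1 -> HIT, frames=[1,6] (faults so far: 2)
  step 7: ref 7 -> FAULT, evict 6, frames=[1,7] (faults so far: 3)
  step 8: ref 7 -> HIT, frames=[1,7] (faults so far: 3)
  step 9: ref 7 -> HIT, frames=[1,7] (faults so far: 3)
  step 10: ref 1 -> HIT, frames=[1,7] (faults so far: 3)
  step 11: ref 5 -> FAULT, evict 7, frames=[1,5] (faults so far: 4)
  step 12: ref 7 -> FAULT, evict 1, frames=[7,5] (faults so far: 5)
  step 13: ref 7 -> HIT, frames=[7,5] (faults so far: 5)
  step 14: ref 6 -> FAULT, evict 5, frames=[7,6] (faults so far: 6)
  step 15: ref 7 -> HIT, frames=[7,6] (faults so far: 6)
  LRU total faults: 6
--- Optimal ---
  step 0: ref 1 -> FAULT, frames=[1,-] (faults so far: 1)
  step 1: ref 1 -> HIT, frames=[1,-] (faults so far: 1)
  step 2: ref 6 -> FAULT, frames=[1,6] (faults so far: 2)
  step 3: ref 6 -> HIT, frames=[1,6] (faults so far: 2)
  step 4: ref 6 -> HIT, frames=[1,6] (faults so far: 2)
  step 5: ref 1 -> HIT, frames=[1,6] (faults so far: 2)
  step 6: ref 1 -> HIT, frames=[1,6] (faults so far: 2)
  step 7: ref 7 -> FAULT, evict 6, frames=[1,7] (faults so far: 3)
  step 8: ref 7 -> HIT, frames=[1,7] (faults so far: 3)
  step 9: ref 7 -> HIT, frames=[1,7] (faults so far: 3)
  step 10: ref 1 -> HIT, frames=[1,7] (faults so far: 3)
  step 11: ref 5 -> FAULT, evict 1, frames=[5,7] (faults so far: 4)
  step 12: ref 7 -> HIT, frames=[5,7] (faults so far: 4)
  step 13: ref 7 -> HIT, frames=[5,7] (faults so far: 4)
  step 14: ref 6 -> FAULT, evict 5, frames=[6,7] (faults so far: 5)
  step 15: ref 7 -> HIT, frames=[6,7] (faults so far: 5)
  Optimal total faults: 5

Answer: 7 6 5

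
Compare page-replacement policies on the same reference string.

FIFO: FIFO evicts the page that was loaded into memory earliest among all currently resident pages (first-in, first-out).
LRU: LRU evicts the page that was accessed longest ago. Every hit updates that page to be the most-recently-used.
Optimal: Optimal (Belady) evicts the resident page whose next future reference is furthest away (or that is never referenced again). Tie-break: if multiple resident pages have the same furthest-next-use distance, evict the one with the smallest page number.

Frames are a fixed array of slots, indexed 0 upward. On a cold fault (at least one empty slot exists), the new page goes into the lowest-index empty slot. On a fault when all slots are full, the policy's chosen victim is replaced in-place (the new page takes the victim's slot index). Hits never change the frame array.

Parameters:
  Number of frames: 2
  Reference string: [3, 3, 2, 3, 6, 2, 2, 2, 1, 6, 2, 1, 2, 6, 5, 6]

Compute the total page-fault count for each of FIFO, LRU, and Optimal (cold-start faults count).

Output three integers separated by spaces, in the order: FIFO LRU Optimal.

--- FIFO ---
  step 0: ref 3 -> FAULT, frames=[3,-] (faults so far: 1)
  step 1: ref 3 -> HIT, frames=[3,-] (faults so far: 1)
  step 2: ref 2 -> FAULT, frames=[3,2] (faults so far: 2)
  step 3: ref 3 -> HIT, frames=[3,2] (faults so far: 2)
  step 4: ref 6 -> FAULT, evict 3, frames=[6,2] (faults so far: 3)
  step 5: ref 2 -> HIT, frames=[6,2] (faults so far: 3)
  step 6: ref 2 -> HIT, frames=[6,2] (faults so far: 3)
  step 7: ref 2 -> HIT, frames=[6,2] (faults so far: 3)
  step 8: ref 1 -> FAULT, evict 2, frames=[6,1] (faults so far: 4)
  step 9: ref 6 -> HIT, frames=[6,1] (faults so far: 4)
  step 10: ref 2 -> FAULT, evict 6, frames=[2,1] (faults so far: 5)
  step 11: ref 1 -> HIT, frames=[2,1] (faults so far: 5)
  step 12: ref 2 -> HIT, frames=[2,1] (faults so far: 5)
  step 13: ref 6 -> FAULT, evict 1, frames=[2,6] (faults so far: 6)
  step 14: ref 5 -> FAULT, evict 2, frames=[5,6] (faults so far: 7)
  step 15: ref 6 -> HIT, frames=[5,6] (faults so far: 7)
  FIFO total faults: 7
--- LRU ---
  step 0: ref 3 -> FAULT, frames=[3,-] (faults so far: 1)
  step 1: ref 3 -> HIT, frames=[3,-] (faults so far: 1)
  step 2: ref 2 -> FAULT, frames=[3,2] (faults so far: 2)
  step 3: ref 3 -> HIT, frames=[3,2] (faults so far: 2)
  step 4: ref 6 -> FAULT, evict 2, frames=[3,6] (faults so far: 3)
  step 5: ref 2 -> FAULT, evict 3, frames=[2,6] (faults so far: 4)
  step 6: ref 2 -> HIT, frames=[2,6] (faults so far: 4)
  step 7: ref 2 -> HIT, frames=[2,6] (faults so far: 4)
  step 8: ref 1 -> FAULT, evict 6, frames=[2,1] (faults so far: 5)
  step 9: ref 6 -> FAULT, evict 2, frames=[6,1] (faults so far: 6)
  step 10: ref 2 -> FAULT, evict 1, frames=[6,2] (faults so far: 7)
  step 11: ref 1 -> FAULT, evict 6, frames=[1,2] (faults so far: 8)
  step 12: ref 2 -> HIT, frames=[1,2] (faults so far: 8)
  step 13: ref 6 -> FAULT, evict 1, frames=[6,2] (faults so far: 9)
  step 14: ref 5 -> FAULT, evict 2, frames=[6,5] (faults so far: 10)
  step 15: ref 6 -> HIT, frames=[6,5] (faults so far: 10)
  LRU total faults: 10
--- Optimal ---
  step 0: ref 3 -> FAULT, frames=[3,-] (faults so far: 1)
  step 1: ref 3 -> HIT, frames=[3,-] (faults so far: 1)
  step 2: ref 2 -> FAULT, frames=[3,2] (faults so far: 2)
  step 3: ref 3 -> HIT, frames=[3,2] (faults so far: 2)
  step 4: ref 6 -> FAULT, evict 3, frames=[6,2] (faults so far: 3)
  step 5: ref 2 -> HIT, frames=[6,2] (faults so far: 3)
  step 6: ref 2 -> HIT, frames=[6,2] (faults so far: 3)
  step 7: ref 2 -> HIT, frames=[6,2] (faults so far: 3)
  step 8: ref 1 -> FAULT, evict 2, frames=[6,1] (faults so far: 4)
  step 9: ref 6 -> HIT, frames=[6,1] (faults so far: 4)
  step 10: ref 2 -> FAULT, evict 6, frames=[2,1] (faults so far: 5)
  step 11: ref 1 -> HIT, frames=[2,1] (faults so far: 5)
  step 12: ref 2 -> HIT, frames=[2,1] (faults so far: 5)
  step 13: ref 6 -> FAULT, evict 1, frames=[2,6] (faults so far: 6)
  step 14: ref 5 -> FAULT, evict 2, frames=[5,6] (faults so far: 7)
  step 15: ref 6 -> HIT, frames=[5,6] (faults so far: 7)
  Optimal total faults: 7

Answer: 7 10 7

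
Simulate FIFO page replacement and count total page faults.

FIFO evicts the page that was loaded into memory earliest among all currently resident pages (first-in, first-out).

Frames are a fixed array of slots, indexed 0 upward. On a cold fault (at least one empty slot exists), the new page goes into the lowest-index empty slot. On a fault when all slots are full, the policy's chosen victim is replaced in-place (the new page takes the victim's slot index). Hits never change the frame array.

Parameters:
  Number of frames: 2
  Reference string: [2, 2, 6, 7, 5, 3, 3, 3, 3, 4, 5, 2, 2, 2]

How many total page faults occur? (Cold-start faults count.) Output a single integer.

Answer: 8

Derivation:
Step 0: ref 2 → FAULT, frames=[2,-]
Step 1: ref 2 → HIT, frames=[2,-]
Step 2: ref 6 → FAULT, frames=[2,6]
Step 3: ref 7 → FAULT (evict 2), frames=[7,6]
Step 4: ref 5 → FAULT (evict 6), frames=[7,5]
Step 5: ref 3 → FAULT (evict 7), frames=[3,5]
Step 6: ref 3 → HIT, frames=[3,5]
Step 7: ref 3 → HIT, frames=[3,5]
Step 8: ref 3 → HIT, frames=[3,5]
Step 9: ref 4 → FAULT (evict 5), frames=[3,4]
Step 10: ref 5 → FAULT (evict 3), frames=[5,4]
Step 11: ref 2 → FAULT (evict 4), frames=[5,2]
Step 12: ref 2 → HIT, frames=[5,2]
Step 13: ref 2 → HIT, frames=[5,2]
Total faults: 8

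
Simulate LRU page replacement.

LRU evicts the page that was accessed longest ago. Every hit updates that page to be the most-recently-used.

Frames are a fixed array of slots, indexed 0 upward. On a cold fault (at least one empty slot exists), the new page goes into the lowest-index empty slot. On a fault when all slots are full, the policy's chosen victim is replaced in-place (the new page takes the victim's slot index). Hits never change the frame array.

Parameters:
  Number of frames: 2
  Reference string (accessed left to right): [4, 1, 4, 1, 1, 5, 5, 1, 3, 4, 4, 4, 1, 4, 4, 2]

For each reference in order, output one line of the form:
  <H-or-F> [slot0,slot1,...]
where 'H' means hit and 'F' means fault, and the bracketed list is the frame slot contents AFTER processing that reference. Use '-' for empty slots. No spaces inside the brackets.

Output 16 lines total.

F [4,-]
F [4,1]
H [4,1]
H [4,1]
H [4,1]
F [5,1]
H [5,1]
H [5,1]
F [3,1]
F [3,4]
H [3,4]
H [3,4]
F [1,4]
H [1,4]
H [1,4]
F [2,4]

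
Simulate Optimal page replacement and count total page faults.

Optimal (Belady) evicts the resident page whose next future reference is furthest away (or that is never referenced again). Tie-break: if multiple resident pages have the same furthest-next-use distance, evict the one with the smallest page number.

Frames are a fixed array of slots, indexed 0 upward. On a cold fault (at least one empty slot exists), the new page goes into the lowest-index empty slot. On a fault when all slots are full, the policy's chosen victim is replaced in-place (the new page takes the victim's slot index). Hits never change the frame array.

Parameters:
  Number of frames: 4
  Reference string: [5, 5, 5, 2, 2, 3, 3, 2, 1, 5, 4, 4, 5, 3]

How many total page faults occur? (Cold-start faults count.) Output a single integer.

Step 0: ref 5 → FAULT, frames=[5,-,-,-]
Step 1: ref 5 → HIT, frames=[5,-,-,-]
Step 2: ref 5 → HIT, frames=[5,-,-,-]
Step 3: ref 2 → FAULT, frames=[5,2,-,-]
Step 4: ref 2 → HIT, frames=[5,2,-,-]
Step 5: ref 3 → FAULT, frames=[5,2,3,-]
Step 6: ref 3 → HIT, frames=[5,2,3,-]
Step 7: ref 2 → HIT, frames=[5,2,3,-]
Step 8: ref 1 → FAULT, frames=[5,2,3,1]
Step 9: ref 5 → HIT, frames=[5,2,3,1]
Step 10: ref 4 → FAULT (evict 1), frames=[5,2,3,4]
Step 11: ref 4 → HIT, frames=[5,2,3,4]
Step 12: ref 5 → HIT, frames=[5,2,3,4]
Step 13: ref 3 → HIT, frames=[5,2,3,4]
Total faults: 5

Answer: 5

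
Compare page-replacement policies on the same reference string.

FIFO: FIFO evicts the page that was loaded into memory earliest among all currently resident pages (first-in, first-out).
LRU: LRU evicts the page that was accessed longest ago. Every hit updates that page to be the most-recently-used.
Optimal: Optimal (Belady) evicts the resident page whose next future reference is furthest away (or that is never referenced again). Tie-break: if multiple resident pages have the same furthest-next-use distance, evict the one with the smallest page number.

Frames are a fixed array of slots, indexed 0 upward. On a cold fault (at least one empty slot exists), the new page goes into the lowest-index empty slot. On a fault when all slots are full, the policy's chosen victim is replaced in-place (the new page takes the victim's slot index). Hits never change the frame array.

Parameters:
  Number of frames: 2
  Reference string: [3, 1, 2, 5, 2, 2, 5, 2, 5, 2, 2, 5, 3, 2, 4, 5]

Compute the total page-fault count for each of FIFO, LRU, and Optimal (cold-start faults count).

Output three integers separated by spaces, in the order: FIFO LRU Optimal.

Answer: 8 8 7

Derivation:
--- FIFO ---
  step 0: ref 3 -> FAULT, frames=[3,-] (faults so far: 1)
  step 1: ref 1 -> FAULT, frames=[3,1] (faults so far: 2)
  step 2: ref 2 -> FAULT, evict 3, frames=[2,1] (faults so far: 3)
  step 3: ref 5 -> FAULT, evict 1, frames=[2,5] (faults so far: 4)
  step 4: ref 2 -> HIT, frames=[2,5] (faults so far: 4)
  step 5: ref 2 -> HIT, frames=[2,5] (faults so far: 4)
  step 6: ref 5 -> HIT, frames=[2,5] (faults so far: 4)
  step 7: ref 2 -> HIT, frames=[2,5] (faults so far: 4)
  step 8: ref 5 -> HIT, frames=[2,5] (faults so far: 4)
  step 9: ref 2 -> HIT, frames=[2,5] (faults so far: 4)
  step 10: ref 2 -> HIT, frames=[2,5] (faults so far: 4)
  step 11: ref 5 -> HIT, frames=[2,5] (faults so far: 4)
  step 12: ref 3 -> FAULT, evict 2, frames=[3,5] (faults so far: 5)
  step 13: ref 2 -> FAULT, evict 5, frames=[3,2] (faults so far: 6)
  step 14: ref 4 -> FAULT, evict 3, frames=[4,2] (faults so far: 7)
  step 15: ref 5 -> FAULT, evict 2, frames=[4,5] (faults so far: 8)
  FIFO total faults: 8
--- LRU ---
  step 0: ref 3 -> FAULT, frames=[3,-] (faults so far: 1)
  step 1: ref 1 -> FAULT, frames=[3,1] (faults so far: 2)
  step 2: ref 2 -> FAULT, evict 3, frames=[2,1] (faults so far: 3)
  step 3: ref 5 -> FAULT, evict 1, frames=[2,5] (faults so far: 4)
  step 4: ref 2 -> HIT, frames=[2,5] (faults so far: 4)
  step 5: ref 2 -> HIT, frames=[2,5] (faults so far: 4)
  step 6: ref 5 -> HIT, frames=[2,5] (faults so far: 4)
  step 7: ref 2 -> HIT, frames=[2,5] (faults so far: 4)
  step 8: ref 5 -> HIT, frames=[2,5] (faults so far: 4)
  step 9: ref 2 -> HIT, frames=[2,5] (faults so far: 4)
  step 10: ref 2 -> HIT, frames=[2,5] (faults so far: 4)
  step 11: ref 5 -> HIT, frames=[2,5] (faults so far: 4)
  step 12: ref 3 -> FAULT, evict 2, frames=[3,5] (faults so far: 5)
  step 13: ref 2 -> FAULT, evict 5, frames=[3,2] (faults so far: 6)
  step 14: ref 4 -> FAULT, evict 3, frames=[4,2] (faults so far: 7)
  step 15: ref 5 -> FAULT, evict 2, frames=[4,5] (faults so far: 8)
  LRU total faults: 8
--- Optimal ---
  step 0: ref 3 -> FAULT, frames=[3,-] (faults so far: 1)
  step 1: ref 1 -> FAULT, frames=[3,1] (faults so far: 2)
  step 2: ref 2 -> FAULT, evict 1, frames=[3,2] (faults so far: 3)
  step 3: ref 5 -> FAULT, evict 3, frames=[5,2] (faults so far: 4)
  step 4: ref 2 -> HIT, frames=[5,2] (faults so far: 4)
  step 5: ref 2 -> HIT, frames=[5,2] (faults so far: 4)
  step 6: ref 5 -> HIT, frames=[5,2] (faults so far: 4)
  step 7: ref 2 -> HIT, frames=[5,2] (faults so far: 4)
  step 8: ref 5 -> HIT, frames=[5,2] (faults so far: 4)
  step 9: ref 2 -> HIT, frames=[5,2] (faults so far: 4)
  step 10: ref 2 -> HIT, frames=[5,2] (faults so far: 4)
  step 11: ref 5 -> HIT, frames=[5,2] (faults so far: 4)
  step 12: ref 3 -> FAULT, evict 5, frames=[3,2] (faults so far: 5)
  step 13: ref 2 -> HIT, frames=[3,2] (faults so far: 5)
  step 14: ref 4 -> FAULT, evict 2, frames=[3,4] (faults so far: 6)
  step 15: ref 5 -> FAULT, evict 3, frames=[5,4] (faults so far: 7)
  Optimal total faults: 7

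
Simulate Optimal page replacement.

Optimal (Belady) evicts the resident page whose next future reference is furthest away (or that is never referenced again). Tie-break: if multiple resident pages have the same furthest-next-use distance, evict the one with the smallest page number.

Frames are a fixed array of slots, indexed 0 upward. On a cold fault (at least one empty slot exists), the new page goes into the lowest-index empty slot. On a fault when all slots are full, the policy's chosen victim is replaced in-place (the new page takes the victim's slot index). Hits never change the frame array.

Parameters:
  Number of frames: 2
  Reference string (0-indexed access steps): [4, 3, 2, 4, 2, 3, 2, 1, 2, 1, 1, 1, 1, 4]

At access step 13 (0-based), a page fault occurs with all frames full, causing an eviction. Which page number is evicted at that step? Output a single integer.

Step 0: ref 4 -> FAULT, frames=[4,-]
Step 1: ref 3 -> FAULT, frames=[4,3]
Step 2: ref 2 -> FAULT, evict 3, frames=[4,2]
Step 3: ref 4 -> HIT, frames=[4,2]
Step 4: ref 2 -> HIT, frames=[4,2]
Step 5: ref 3 -> FAULT, evict 4, frames=[3,2]
Step 6: ref 2 -> HIT, frames=[3,2]
Step 7: ref 1 -> FAULT, evict 3, frames=[1,2]
Step 8: ref 2 -> HIT, frames=[1,2]
Step 9: ref 1 -> HIT, frames=[1,2]
Step 10: ref 1 -> HIT, frames=[1,2]
Step 11: ref 1 -> HIT, frames=[1,2]
Step 12: ref 1 -> HIT, frames=[1,2]
Step 13: ref 4 -> FAULT, evict 1, frames=[4,2]
At step 13: evicted page 1

Answer: 1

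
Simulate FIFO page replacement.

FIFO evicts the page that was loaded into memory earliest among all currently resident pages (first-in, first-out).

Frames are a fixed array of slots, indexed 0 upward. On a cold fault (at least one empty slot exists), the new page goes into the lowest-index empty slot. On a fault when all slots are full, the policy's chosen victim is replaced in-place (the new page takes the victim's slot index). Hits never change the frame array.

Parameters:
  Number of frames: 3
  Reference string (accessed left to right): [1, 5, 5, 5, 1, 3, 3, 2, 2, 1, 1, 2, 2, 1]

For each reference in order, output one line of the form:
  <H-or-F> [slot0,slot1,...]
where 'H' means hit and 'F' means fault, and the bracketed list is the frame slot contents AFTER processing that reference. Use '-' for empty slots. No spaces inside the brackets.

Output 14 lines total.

F [1,-,-]
F [1,5,-]
H [1,5,-]
H [1,5,-]
H [1,5,-]
F [1,5,3]
H [1,5,3]
F [2,5,3]
H [2,5,3]
F [2,1,3]
H [2,1,3]
H [2,1,3]
H [2,1,3]
H [2,1,3]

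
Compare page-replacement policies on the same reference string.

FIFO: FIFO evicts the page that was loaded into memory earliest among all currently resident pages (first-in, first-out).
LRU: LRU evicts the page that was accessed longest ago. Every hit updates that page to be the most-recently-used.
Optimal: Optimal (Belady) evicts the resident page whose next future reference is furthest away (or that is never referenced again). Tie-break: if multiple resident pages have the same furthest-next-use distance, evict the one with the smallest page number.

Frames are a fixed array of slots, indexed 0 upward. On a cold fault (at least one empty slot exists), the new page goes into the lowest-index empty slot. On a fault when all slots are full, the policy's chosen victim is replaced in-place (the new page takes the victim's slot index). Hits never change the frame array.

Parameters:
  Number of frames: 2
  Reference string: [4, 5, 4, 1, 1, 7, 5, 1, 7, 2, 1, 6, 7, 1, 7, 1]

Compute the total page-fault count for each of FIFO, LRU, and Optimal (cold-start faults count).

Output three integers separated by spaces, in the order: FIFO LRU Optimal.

--- FIFO ---
  step 0: ref 4 -> FAULT, frames=[4,-] (faults so far: 1)
  step 1: ref 5 -> FAULT, frames=[4,5] (faults so far: 2)
  step 2: ref 4 -> HIT, frames=[4,5] (faults so far: 2)
  step 3: ref 1 -> FAULT, evict 4, frames=[1,5] (faults so far: 3)
  step 4: ref 1 -> HIT, frames=[1,5] (faults so far: 3)
  step 5: ref 7 -> FAULT, evict 5, frames=[1,7] (faults so far: 4)
  step 6: ref 5 -> FAULT, evict 1, frames=[5,7] (faults so far: 5)
  step 7: ref 1 -> FAULT, evict 7, frames=[5,1] (faults so far: 6)
  step 8: ref 7 -> FAULT, evict 5, frames=[7,1] (faults so far: 7)
  step 9: ref 2 -> FAULT, evict 1, frames=[7,2] (faults so far: 8)
  step 10: ref 1 -> FAULT, evict 7, frames=[1,2] (faults so far: 9)
  step 11: ref 6 -> FAULT, evict 2, frames=[1,6] (faults so far: 10)
  step 12: ref 7 -> FAULT, evict 1, frames=[7,6] (faults so far: 11)
  step 13: ref 1 -> FAULT, evict 6, frames=[7,1] (faults so far: 12)
  step 14: ref 7 -> HIT, frames=[7,1] (faults so far: 12)
  step 15: ref 1 -> HIT, frames=[7,1] (faults so far: 12)
  FIFO total faults: 12
--- LRU ---
  step 0: ref 4 -> FAULT, frames=[4,-] (faults so far: 1)
  step 1: ref 5 -> FAULT, frames=[4,5] (faults so far: 2)
  step 2: ref 4 -> HIT, frames=[4,5] (faults so far: 2)
  step 3: ref 1 -> FAULT, evict 5, frames=[4,1] (faults so far: 3)
  step 4: ref 1 -> HIT, frames=[4,1] (faults so far: 3)
  step 5: ref 7 -> FAULT, evict 4, frames=[7,1] (faults so far: 4)
  step 6: ref 5 -> FAULT, evict 1, frames=[7,5] (faults so far: 5)
  step 7: ref 1 -> FAULT, evict 7, frames=[1,5] (faults so far: 6)
  step 8: ref 7 -> FAULT, evict 5, frames=[1,7] (faults so far: 7)
  step 9: ref 2 -> FAULT, evict 1, frames=[2,7] (faults so far: 8)
  step 10: ref 1 -> FAULT, evict 7, frames=[2,1] (faults so far: 9)
  step 11: ref 6 -> FAULT, evict 2, frames=[6,1] (faults so far: 10)
  step 12: ref 7 -> FAULT, evict 1, frames=[6,7] (faults so far: 11)
  step 13: ref 1 -> FAULT, evict 6, frames=[1,7] (faults so far: 12)
  step 14: ref 7 -> HIT, frames=[1,7] (faults so far: 12)
  step 15: ref 1 -> HIT, frames=[1,7] (faults so far: 12)
  LRU total faults: 12
--- Optimal ---
  step 0: ref 4 -> FAULT, frames=[4,-] (faults so far: 1)
  step 1: ref 5 -> FAULT, frames=[4,5] (faults so far: 2)
  step 2: ref 4 -> HIT, frames=[4,5] (faults so far: 2)
  step 3: ref 1 -> FAULT, evict 4, frames=[1,5] (faults so far: 3)
  step 4: ref 1 -> HIT, frames=[1,5] (faults so far: 3)
  step 5: ref 7 -> FAULT, evict 1, frames=[7,5] (faults so far: 4)
  step 6: ref 5 -> HIT, frames=[7,5] (faults so far: 4)
  step 7: ref 1 -> FAULT, evict 5, frames=[7,1] (faults so far: 5)
  step 8: ref 7 -> HIT, frames=[7,1] (faults so far: 5)
  step 9: ref 2 -> FAULT, evict 7, frames=[2,1] (faults so far: 6)
  step 10: ref 1 -> HIT, frames=[2,1] (faults so far: 6)
  step 11: ref 6 -> FAULT, evict 2, frames=[6,1] (faults so far: 7)
  step 12: ref 7 -> FAULT, evict 6, frames=[7,1] (faults so far: 8)
  step 13: ref 1 -> HIT, frames=[7,1] (faults so far: 8)
  step 14: ref 7 -> HIT, frames=[7,1] (faults so far: 8)
  step 15: ref 1 -> HIT, frames=[7,1] (faults so far: 8)
  Optimal total faults: 8

Answer: 12 12 8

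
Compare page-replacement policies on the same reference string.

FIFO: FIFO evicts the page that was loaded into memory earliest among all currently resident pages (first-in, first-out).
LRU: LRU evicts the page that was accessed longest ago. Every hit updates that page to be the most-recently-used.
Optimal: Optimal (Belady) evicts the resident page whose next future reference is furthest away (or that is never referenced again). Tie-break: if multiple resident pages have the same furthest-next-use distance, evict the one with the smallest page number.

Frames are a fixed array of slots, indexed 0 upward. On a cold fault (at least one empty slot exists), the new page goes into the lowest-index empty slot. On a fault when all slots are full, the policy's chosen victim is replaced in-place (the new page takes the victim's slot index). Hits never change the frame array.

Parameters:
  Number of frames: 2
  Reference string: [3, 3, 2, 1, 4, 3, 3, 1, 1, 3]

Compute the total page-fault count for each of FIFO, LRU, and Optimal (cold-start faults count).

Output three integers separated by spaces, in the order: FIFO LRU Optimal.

--- FIFO ---
  step 0: ref 3 -> FAULT, frames=[3,-] (faults so far: 1)
  step 1: ref 3 -> HIT, frames=[3,-] (faults so far: 1)
  step 2: ref 2 -> FAULT, frames=[3,2] (faults so far: 2)
  step 3: ref 1 -> FAULT, evict 3, frames=[1,2] (faults so far: 3)
  step 4: ref 4 -> FAULT, evict 2, frames=[1,4] (faults so far: 4)
  step 5: ref 3 -> FAULT, evict 1, frames=[3,4] (faults so far: 5)
  step 6: ref 3 -> HIT, frames=[3,4] (faults so far: 5)
  step 7: ref 1 -> FAULT, evict 4, frames=[3,1] (faults so far: 6)
  step 8: ref 1 -> HIT, frames=[3,1] (faults so far: 6)
  step 9: ref 3 -> HIT, frames=[3,1] (faults so far: 6)
  FIFO total faults: 6
--- LRU ---
  step 0: ref 3 -> FAULT, frames=[3,-] (faults so far: 1)
  step 1: ref 3 -> HIT, frames=[3,-] (faults so far: 1)
  step 2: ref 2 -> FAULT, frames=[3,2] (faults so far: 2)
  step 3: ref 1 -> FAULT, evict 3, frames=[1,2] (faults so far: 3)
  step 4: ref 4 -> FAULT, evict 2, frames=[1,4] (faults so far: 4)
  step 5: ref 3 -> FAULT, evict 1, frames=[3,4] (faults so far: 5)
  step 6: ref 3 -> HIT, frames=[3,4] (faults so far: 5)
  step 7: ref 1 -> FAULT, evict 4, frames=[3,1] (faults so far: 6)
  step 8: ref 1 -> HIT, frames=[3,1] (faults so far: 6)
  step 9: ref 3 -> HIT, frames=[3,1] (faults so far: 6)
  LRU total faults: 6
--- Optimal ---
  step 0: ref 3 -> FAULT, frames=[3,-] (faults so far: 1)
  step 1: ref 3 -> HIT, frames=[3,-] (faults so far: 1)
  step 2: ref 2 -> FAULT, frames=[3,2] (faults so far: 2)
  step 3: ref 1 -> FAULT, evict 2, frames=[3,1] (faults so far: 3)
  step 4: ref 4 -> FAULT, evict 1, frames=[3,4] (faults so far: 4)
  step 5: ref 3 -> HIT, frames=[3,4] (faults so far: 4)
  step 6: ref 3 -> HIT, frames=[3,4] (faults so far: 4)
  step 7: ref 1 -> FAULT, evict 4, frames=[3,1] (faults so far: 5)
  step 8: ref 1 -> HIT, frames=[3,1] (faults so far: 5)
  step 9: ref 3 -> HIT, frames=[3,1] (faults so far: 5)
  Optimal total faults: 5

Answer: 6 6 5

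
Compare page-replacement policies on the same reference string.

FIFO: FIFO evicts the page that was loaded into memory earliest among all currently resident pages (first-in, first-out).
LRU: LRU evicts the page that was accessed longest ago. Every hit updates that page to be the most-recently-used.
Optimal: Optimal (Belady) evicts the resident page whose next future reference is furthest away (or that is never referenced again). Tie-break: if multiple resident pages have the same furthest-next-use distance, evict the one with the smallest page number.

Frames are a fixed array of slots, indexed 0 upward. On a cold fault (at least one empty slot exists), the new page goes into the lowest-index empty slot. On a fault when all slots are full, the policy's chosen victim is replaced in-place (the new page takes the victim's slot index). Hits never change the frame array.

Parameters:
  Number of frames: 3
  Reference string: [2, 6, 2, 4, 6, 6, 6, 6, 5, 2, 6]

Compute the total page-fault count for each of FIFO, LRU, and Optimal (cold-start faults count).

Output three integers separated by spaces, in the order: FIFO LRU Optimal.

Answer: 6 5 4

Derivation:
--- FIFO ---
  step 0: ref 2 -> FAULT, frames=[2,-,-] (faults so far: 1)
  step 1: ref 6 -> FAULT, frames=[2,6,-] (faults so far: 2)
  step 2: ref 2 -> HIT, frames=[2,6,-] (faults so far: 2)
  step 3: ref 4 -> FAULT, frames=[2,6,4] (faults so far: 3)
  step 4: ref 6 -> HIT, frames=[2,6,4] (faults so far: 3)
  step 5: ref 6 -> HIT, frames=[2,6,4] (faults so far: 3)
  step 6: ref 6 -> HIT, frames=[2,6,4] (faults so far: 3)
  step 7: ref 6 -> HIT, frames=[2,6,4] (faults so far: 3)
  step 8: ref 5 -> FAULT, evict 2, frames=[5,6,4] (faults so far: 4)
  step 9: ref 2 -> FAULT, evict 6, frames=[5,2,4] (faults so far: 5)
  step 10: ref 6 -> FAULT, evict 4, frames=[5,2,6] (faults so far: 6)
  FIFO total faults: 6
--- LRU ---
  step 0: ref 2 -> FAULT, frames=[2,-,-] (faults so far: 1)
  step 1: ref 6 -> FAULT, frames=[2,6,-] (faults so far: 2)
  step 2: ref 2 -> HIT, frames=[2,6,-] (faults so far: 2)
  step 3: ref 4 -> FAULT, frames=[2,6,4] (faults so far: 3)
  step 4: ref 6 -> HIT, frames=[2,6,4] (faults so far: 3)
  step 5: ref 6 -> HIT, frames=[2,6,4] (faults so far: 3)
  step 6: ref 6 -> HIT, frames=[2,6,4] (faults so far: 3)
  step 7: ref 6 -> HIT, frames=[2,6,4] (faults so far: 3)
  step 8: ref 5 -> FAULT, evict 2, frames=[5,6,4] (faults so far: 4)
  step 9: ref 2 -> FAULT, evict 4, frames=[5,6,2] (faults so far: 5)
  step 10: ref 6 -> HIT, frames=[5,6,2] (faults so far: 5)
  LRU total faults: 5
--- Optimal ---
  step 0: ref 2 -> FAULT, frames=[2,-,-] (faults so far: 1)
  step 1: ref 6 -> FAULT, frames=[2,6,-] (faults so far: 2)
  step 2: ref 2 -> HIT, frames=[2,6,-] (faults so far: 2)
  step 3: ref 4 -> FAULT, frames=[2,6,4] (faults so far: 3)
  step 4: ref 6 -> HIT, frames=[2,6,4] (faults so far: 3)
  step 5: ref 6 -> HIT, frames=[2,6,4] (faults so far: 3)
  step 6: ref 6 -> HIT, frames=[2,6,4] (faults so far: 3)
  step 7: ref 6 -> HIT, frames=[2,6,4] (faults so far: 3)
  step 8: ref 5 -> FAULT, evict 4, frames=[2,6,5] (faults so far: 4)
  step 9: ref 2 -> HIT, frames=[2,6,5] (faults so far: 4)
  step 10: ref 6 -> HIT, frames=[2,6,5] (faults so far: 4)
  Optimal total faults: 4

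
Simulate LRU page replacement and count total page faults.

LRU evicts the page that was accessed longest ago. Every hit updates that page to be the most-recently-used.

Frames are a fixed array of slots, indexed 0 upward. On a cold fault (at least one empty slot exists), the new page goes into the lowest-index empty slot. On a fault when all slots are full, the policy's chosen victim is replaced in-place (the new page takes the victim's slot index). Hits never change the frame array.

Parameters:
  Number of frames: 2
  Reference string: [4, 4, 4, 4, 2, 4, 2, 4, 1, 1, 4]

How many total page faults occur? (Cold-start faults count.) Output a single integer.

Step 0: ref 4 → FAULT, frames=[4,-]
Step 1: ref 4 → HIT, frames=[4,-]
Step 2: ref 4 → HIT, frames=[4,-]
Step 3: ref 4 → HIT, frames=[4,-]
Step 4: ref 2 → FAULT, frames=[4,2]
Step 5: ref 4 → HIT, frames=[4,2]
Step 6: ref 2 → HIT, frames=[4,2]
Step 7: ref 4 → HIT, frames=[4,2]
Step 8: ref 1 → FAULT (evict 2), frames=[4,1]
Step 9: ref 1 → HIT, frames=[4,1]
Step 10: ref 4 → HIT, frames=[4,1]
Total faults: 3

Answer: 3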